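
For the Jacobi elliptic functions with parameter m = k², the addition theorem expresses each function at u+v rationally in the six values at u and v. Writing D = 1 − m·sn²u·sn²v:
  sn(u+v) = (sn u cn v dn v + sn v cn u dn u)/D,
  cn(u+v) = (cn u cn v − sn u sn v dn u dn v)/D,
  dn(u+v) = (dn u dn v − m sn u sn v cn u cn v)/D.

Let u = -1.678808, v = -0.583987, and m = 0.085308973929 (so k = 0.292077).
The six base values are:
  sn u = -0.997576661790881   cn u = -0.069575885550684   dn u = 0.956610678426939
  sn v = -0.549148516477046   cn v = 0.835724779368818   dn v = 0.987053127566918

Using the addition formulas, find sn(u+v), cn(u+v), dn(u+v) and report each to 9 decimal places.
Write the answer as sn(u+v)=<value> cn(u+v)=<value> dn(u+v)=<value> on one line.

sn(u+v)=-0.807016953 cn(u+v)=-0.590528270 dn(u+v)=0.971823174

m = k² = 0.085308973929
D = 1 − m·sn²u·sn²v = 0.9743984117566471
sn(u+v) = (sn u·cn v·dn v + sn v·cn u·dn u)/D = -0.7863560369693789/0.9743984117566471 = -0.8070169526977521
cn(u+v) = (cn u·cn v − sn u·sn v·dn u·dn v)/D = -0.5754098087065333/0.9743984117566471 = -0.5905282703295704
dn(u+v) = (dn u·dn v − m·sn u·sn v·cn u·cn v)/D = 0.9469429574018541/0.9743984117566471 = 0.9718231741518377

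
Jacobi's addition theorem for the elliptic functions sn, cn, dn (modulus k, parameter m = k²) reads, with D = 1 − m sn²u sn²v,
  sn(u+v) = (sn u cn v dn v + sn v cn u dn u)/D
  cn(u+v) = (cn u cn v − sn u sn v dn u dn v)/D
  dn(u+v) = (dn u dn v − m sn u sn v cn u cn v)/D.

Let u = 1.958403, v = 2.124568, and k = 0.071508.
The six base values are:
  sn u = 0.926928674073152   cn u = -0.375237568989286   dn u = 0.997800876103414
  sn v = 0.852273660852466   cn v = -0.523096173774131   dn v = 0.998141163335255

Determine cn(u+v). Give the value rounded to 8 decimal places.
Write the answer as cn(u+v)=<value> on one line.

m = k² = 0.005113394064
D = 1 − m·sn²u·sn²v = 0.996808755855244
cn(u+v) = (cn u·cn v − sn u·sn v·dn u·dn v)/D = -0.5905090109246766/0.996808755855244 = -0.5923995023679647

cn(u+v)=-0.59239950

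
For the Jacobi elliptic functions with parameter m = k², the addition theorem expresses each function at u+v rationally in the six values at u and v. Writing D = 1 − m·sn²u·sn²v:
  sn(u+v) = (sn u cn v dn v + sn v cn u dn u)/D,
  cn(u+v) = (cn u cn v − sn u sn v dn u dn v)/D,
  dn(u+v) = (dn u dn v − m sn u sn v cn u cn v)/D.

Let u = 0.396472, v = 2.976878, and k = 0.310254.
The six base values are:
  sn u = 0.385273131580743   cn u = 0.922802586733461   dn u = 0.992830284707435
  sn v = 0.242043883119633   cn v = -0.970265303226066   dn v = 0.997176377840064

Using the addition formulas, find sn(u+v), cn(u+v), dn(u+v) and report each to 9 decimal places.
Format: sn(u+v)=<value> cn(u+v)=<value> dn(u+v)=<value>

sn(u+v)=-0.151130837 cn(u+v)=-0.988513768 dn(u+v)=0.998900108

m = k² = 0.096257544516
D = 1 − m·sn²u·sn²v = 0.9991629325619006
sn(u+v) = (sn u·cn v·dn v + sn v·cn u·dn u)/D = -0.1510043304394205/0.9991629325619006 = -0.1511308371420849
cn(u+v) = (cn u·cn v − sn u·sn v·dn u·dn v)/D = -0.9876863155851859/0.9991629325619006 = -0.9885137682727199
dn(u+v) = (dn u·dn v − m·sn u·sn v·cn u·cn v)/D = 0.9980639617010867/0.9991629325619006 = 0.998900108455789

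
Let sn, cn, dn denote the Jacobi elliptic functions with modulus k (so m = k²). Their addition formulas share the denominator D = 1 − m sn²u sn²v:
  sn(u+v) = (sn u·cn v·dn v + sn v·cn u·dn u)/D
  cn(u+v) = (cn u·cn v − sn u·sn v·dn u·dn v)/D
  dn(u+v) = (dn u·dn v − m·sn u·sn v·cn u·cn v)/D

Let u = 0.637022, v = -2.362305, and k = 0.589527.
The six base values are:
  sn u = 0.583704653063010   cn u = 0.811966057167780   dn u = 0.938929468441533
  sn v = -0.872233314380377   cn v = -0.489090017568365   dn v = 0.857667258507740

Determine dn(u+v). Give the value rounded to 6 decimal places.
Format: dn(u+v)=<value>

m = k² = 0.347542083729
D = 1 − m·sn²u·sn²v = 0.9099136374007151
dn(u+v) = (dn u·dn v − m·sn u·sn v·cn u·cn v)/D = 0.7350206898313806/0.9099136374007151 = 0.8077917063987099

dn(u+v)=0.807792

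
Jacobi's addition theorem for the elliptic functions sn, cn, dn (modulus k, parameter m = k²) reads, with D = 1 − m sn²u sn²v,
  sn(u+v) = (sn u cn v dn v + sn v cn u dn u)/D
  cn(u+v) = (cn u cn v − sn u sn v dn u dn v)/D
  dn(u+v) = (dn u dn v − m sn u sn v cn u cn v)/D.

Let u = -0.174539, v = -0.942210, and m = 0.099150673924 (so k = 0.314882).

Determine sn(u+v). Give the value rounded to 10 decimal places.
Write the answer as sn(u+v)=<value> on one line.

sn(u+v)=-0.8906852497

sn u = -0.1735681666273647, cn u = 0.9848218577659694, dn u = 0.9985053809935053
sn v = -0.80201504350943, cn v = 0.5973038338940804, dn v = 0.9675864289158336
m = k² = 0.099150673924
D = 1 − m·sn²u·sn²v = 0.9980786749210319
sn(u+v) = (sn u·cn v·dn v + sn v·cn u·dn u)/D = -0.8889739537600057/0.9980786749210319 = -0.8906852496676591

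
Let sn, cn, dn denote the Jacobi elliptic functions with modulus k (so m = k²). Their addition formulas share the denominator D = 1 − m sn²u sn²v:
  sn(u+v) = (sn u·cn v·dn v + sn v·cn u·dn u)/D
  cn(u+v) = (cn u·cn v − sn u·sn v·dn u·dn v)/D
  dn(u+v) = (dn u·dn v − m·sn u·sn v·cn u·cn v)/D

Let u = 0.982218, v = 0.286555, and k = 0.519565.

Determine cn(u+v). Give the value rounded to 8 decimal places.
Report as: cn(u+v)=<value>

sn u = 0.8118001727972761, cn u = 0.5839353384119791, dn u = 0.9066968277050563
sn v = 0.2816513276790754, cn v = 0.9595168209138463, dn v = 0.989234918886911
m = k² = 0.269947789225
D = 1 − m·sn²u·sn²v = 0.9858875745885726
cn(u+v) = (cn u·cn v − sn u·sn v·dn u·dn v)/D = 0.355216172519725/0.9858875745885726 = 0.3603008919835131

cn(u+v)=0.36030089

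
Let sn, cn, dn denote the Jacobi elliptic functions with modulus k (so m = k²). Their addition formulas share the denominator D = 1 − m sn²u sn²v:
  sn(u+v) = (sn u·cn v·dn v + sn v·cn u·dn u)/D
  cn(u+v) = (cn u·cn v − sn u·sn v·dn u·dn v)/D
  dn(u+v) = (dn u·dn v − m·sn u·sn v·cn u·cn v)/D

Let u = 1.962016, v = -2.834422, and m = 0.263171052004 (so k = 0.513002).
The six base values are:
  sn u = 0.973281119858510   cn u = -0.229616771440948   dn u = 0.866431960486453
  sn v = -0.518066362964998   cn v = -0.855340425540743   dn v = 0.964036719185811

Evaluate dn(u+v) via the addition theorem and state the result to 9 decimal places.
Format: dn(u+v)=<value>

m = k² = 0.263171052004
D = 1 − m·sn²u·sn²v = 0.933090851222811
dn(u+v) = (dn u·dn v − m·sn u·sn v·cn u·cn v)/D = 0.8613340250386854/0.933090851222811 = 0.9230977068416343

dn(u+v)=0.923097707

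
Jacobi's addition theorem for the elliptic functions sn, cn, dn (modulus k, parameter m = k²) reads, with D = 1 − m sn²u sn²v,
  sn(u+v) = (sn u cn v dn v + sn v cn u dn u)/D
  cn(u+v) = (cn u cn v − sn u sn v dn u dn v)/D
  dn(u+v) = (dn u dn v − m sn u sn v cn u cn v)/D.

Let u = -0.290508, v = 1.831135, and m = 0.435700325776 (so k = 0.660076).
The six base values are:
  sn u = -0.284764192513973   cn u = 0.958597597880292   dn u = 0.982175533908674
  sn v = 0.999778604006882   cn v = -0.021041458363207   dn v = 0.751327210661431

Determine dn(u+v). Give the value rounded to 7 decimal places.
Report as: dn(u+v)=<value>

dn(u+v)=0.7623562

m = k² = 0.435700325776
D = 1 − m·sn²u·sn²v = 0.9646844220583286
dn(u+v) = (dn u·dn v − m·sn u·sn v·cn u·cn v)/D = 0.7354331929259024/0.9646844220583286 = 0.7623562442904621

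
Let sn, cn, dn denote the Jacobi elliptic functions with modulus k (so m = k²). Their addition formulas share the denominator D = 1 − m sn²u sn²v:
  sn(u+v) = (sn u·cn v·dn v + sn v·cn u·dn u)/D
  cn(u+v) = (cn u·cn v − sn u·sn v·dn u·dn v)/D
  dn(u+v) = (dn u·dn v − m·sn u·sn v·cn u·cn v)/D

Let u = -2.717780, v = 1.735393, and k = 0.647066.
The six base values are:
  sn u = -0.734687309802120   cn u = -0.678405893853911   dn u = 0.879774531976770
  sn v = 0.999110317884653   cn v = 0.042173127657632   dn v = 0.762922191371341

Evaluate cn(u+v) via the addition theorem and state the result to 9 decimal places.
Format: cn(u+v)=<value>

m = k² = 0.418694408356
D = 1 − m·sn²u·sn²v = 0.7744051788046793
cn(u+v) = (cn u·cn v − sn u·sn v·dn u·dn v)/D = 0.4640725451894309/0.7744051788046793 = 0.5992632253644566

cn(u+v)=0.599263225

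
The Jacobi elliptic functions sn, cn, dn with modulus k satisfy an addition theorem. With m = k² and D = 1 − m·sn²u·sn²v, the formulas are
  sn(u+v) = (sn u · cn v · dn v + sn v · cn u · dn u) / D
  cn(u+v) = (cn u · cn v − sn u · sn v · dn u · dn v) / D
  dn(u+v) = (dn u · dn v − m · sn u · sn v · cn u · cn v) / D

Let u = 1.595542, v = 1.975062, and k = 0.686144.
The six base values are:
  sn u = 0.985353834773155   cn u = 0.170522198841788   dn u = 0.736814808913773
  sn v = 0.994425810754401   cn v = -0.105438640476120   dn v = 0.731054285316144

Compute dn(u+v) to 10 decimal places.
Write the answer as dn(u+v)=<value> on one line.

dn(u+v)=0.9981167524

m = k² = 0.470793588736
D = 1 − m·sn²u·sn²v = 0.5479778273940212
dn(u+v) = (dn u·dn v − m·sn u·sn v·cn u·cn v)/D = 0.5469458494647963/0.5479778273940212 = 0.9981167523982994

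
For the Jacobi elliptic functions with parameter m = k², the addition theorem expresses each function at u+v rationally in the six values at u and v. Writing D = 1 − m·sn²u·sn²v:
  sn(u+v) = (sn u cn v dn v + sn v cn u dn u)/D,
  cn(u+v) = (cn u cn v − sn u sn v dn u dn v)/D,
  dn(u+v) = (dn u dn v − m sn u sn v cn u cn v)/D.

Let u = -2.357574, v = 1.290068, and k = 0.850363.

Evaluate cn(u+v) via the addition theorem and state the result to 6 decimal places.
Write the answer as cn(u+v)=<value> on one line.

cn(u+v)=0.580103

sn u = -0.991466233766502, cn u = -0.1303637499493937, dn u = 0.5377470910466445
sn v = 0.8931842096406811, cn v = 0.4496909690538068, dn v = 0.6504713350178477
m = k² = 0.723117231769
D = 1 − m·sn²u·sn²v = 0.4329169841097946
cn(u+v) = (cn u·cn v − sn u·sn v·dn u·dn v)/D = 0.2511365003229939/0.4329169841097946 = 0.5801031364925653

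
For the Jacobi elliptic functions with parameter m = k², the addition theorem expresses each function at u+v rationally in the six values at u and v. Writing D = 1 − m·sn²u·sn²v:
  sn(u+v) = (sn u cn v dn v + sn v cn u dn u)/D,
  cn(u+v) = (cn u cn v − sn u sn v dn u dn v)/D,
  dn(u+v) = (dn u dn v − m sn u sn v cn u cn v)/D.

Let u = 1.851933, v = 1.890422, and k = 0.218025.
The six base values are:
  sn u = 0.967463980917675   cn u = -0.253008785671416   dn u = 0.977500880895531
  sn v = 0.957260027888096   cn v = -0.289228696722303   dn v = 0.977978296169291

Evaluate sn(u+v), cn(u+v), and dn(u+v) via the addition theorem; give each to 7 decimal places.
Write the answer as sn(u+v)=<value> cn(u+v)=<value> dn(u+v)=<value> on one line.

m = k² = 0.047534900625
D = 1 − m·sn²u·sn²v = 0.9592298743910834
sn(u+v) = (sn u·cn v·dn v + sn v·cn u·dn u)/D = -0.5104022882161831/0.9592298743910834 = -0.532095905103232
cn(u+v) = (cn u·cn v − sn u·sn v·dn u·dn v)/D = -0.8121646730238998/0.9592298743910834 = -0.8466840897125517
dn(u+v) = (dn u·dn v − m·sn u·sn v·cn u·cn v)/D = 0.9527531744339326/0.9592298743910834 = 0.9932480210113742

sn(u+v)=-0.5320959 cn(u+v)=-0.8466841 dn(u+v)=0.9932480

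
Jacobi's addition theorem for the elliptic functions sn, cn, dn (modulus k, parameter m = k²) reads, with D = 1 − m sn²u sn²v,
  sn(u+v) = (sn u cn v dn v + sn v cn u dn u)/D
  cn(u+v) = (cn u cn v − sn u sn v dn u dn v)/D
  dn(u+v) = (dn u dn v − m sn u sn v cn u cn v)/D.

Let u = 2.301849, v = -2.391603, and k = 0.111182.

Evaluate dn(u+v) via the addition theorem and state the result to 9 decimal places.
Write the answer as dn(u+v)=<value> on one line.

sn u = 0.7502418383043505, cn u = -0.6611635078085517, dn u = 0.996515030840625
sn v = -0.6881685141166076, cn v = -0.7255508915152269, dn v = 0.9970686642561131
m = k² = 0.012361437124
D = 1 − m·sn²u·sn²v = 0.9967049567452256
dn(u+v) = (dn u·dn v − m·sn u·sn v·cn u·cn v)/D = 0.9966554638187965/0.9967049567452256 = 0.9999503434531009

dn(u+v)=0.999950343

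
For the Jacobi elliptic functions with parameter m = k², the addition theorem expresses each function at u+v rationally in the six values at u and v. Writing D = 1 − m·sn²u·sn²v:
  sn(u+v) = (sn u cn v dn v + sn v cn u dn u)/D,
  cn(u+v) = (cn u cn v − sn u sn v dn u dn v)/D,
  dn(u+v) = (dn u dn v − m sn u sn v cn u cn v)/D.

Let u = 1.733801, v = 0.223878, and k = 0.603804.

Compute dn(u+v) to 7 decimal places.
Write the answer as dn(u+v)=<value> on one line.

sn u = 0.9998739016883512, cn u = 0.01588019907033232, dn u = 0.7971904850459687
sn v = 0.2213548484200081, cn v = 0.9751933301048337, dn v = 0.9910279290916219
m = k² = 0.364579270416
D = 1 − m·sn²u·sn²v = 0.982140861106219
dn(u+v) = (dn u·dn v − m·sn u·sn v·cn u·cn v)/D = 0.7887884300449915/0.982140861106219 = 0.8031316700911435

dn(u+v)=0.8031317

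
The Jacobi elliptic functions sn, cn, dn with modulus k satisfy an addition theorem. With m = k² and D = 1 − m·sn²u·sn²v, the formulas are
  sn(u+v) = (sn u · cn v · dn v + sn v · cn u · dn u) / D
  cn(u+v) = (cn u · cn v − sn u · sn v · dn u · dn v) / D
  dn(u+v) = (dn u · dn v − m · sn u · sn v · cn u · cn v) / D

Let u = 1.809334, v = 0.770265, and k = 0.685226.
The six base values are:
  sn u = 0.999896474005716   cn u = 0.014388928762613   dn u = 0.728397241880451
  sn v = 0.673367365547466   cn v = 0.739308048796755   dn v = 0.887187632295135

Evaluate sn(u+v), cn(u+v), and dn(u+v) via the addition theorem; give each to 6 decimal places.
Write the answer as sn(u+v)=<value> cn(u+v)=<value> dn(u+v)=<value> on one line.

m = k² = 0.469534671076
D = 1 − m·sn²u·sn²v = 0.7871459735917079
sn(u+v) = (sn u·cn v·dn v + sn v·cn u·dn u)/D = 0.6628945205456307/0.7871459735917079 = 0.8421494141942644
cn(u+v) = (cn u·cn v − sn u·sn v·dn u·dn v)/D = -0.4244639423699216/0.7871459735917079 = -0.5392442527948326
dn(u+v) = (dn u·dn v − m·sn u·sn v·cn u·cn v)/D = 0.6428620104730086/0.7871459735917079 = 0.8166998651338597

sn(u+v)=0.842149 cn(u+v)=-0.539244 dn(u+v)=0.816700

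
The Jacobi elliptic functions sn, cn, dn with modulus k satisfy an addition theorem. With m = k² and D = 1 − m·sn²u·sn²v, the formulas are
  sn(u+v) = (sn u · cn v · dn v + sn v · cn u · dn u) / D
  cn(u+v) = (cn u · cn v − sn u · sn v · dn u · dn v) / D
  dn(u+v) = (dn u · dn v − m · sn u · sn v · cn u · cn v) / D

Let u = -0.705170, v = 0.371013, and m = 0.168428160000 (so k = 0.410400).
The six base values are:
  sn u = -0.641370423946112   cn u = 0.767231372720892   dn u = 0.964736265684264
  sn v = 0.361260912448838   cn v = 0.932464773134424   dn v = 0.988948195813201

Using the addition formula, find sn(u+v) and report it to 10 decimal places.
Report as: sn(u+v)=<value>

m = k² = 0.16842816
D = 1 − m·sn²u·sn²v = 0.9909577916177049
sn(u+v) = (sn u·cn v·dn v + sn v·cn u·dn u)/D = -0.3240491048545142/0.9909577916177049 = -0.3270059608951811

sn(u+v)=-0.3270059609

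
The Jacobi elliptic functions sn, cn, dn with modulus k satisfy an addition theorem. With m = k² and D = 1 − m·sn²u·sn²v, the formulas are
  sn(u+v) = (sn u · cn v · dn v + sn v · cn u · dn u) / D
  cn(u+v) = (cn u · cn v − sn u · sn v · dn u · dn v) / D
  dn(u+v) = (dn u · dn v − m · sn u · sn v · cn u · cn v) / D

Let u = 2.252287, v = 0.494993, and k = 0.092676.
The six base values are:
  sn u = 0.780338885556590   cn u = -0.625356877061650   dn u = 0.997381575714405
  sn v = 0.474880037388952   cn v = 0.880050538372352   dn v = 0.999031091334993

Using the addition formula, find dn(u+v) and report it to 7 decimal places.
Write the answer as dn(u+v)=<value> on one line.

dn(u+v)=0.9993455

m = k² = 0.008588840976
D = 1 − m·sn²u·sn²v = 0.9988205789171123
dn(u+v) = (dn u·dn v − m·sn u·sn v·cn u·cn v)/D = 0.9981668134642832/0.9988205789171123 = 0.9993454625719287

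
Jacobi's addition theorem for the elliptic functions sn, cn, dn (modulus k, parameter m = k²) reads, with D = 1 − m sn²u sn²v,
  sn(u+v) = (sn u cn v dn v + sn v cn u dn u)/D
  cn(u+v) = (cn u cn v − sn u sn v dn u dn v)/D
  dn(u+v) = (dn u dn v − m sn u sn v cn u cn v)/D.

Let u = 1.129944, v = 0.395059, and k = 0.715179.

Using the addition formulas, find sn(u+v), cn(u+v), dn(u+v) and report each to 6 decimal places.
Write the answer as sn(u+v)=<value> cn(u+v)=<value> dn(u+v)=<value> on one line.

sn u = 0.8599617060227389, cn u = 0.5103585643196951, dn u = 0.7885063976686733
sn v = 0.3801719821194086, cn v = 0.9249158145536274, dn v = 0.9623280492279271
m = k² = 0.511481002041
D = 1 − m·sn²u·sn²v = 0.9453301418861086
sn(u+v) = (sn u·cn v·dn v + sn v·cn u·dn u)/D = 0.9184173932755677/0.9453301418861086 = 0.9715308468247453
cn(u+v) = (cn u·cn v − sn u·sn v·dn u·dn v)/D = 0.2239610878865374/0.9453301418861086 = 0.2369130930699974
dn(u+v) = (dn u·dn v − m·sn u·sn v·cn u·cn v)/D = 0.6798674185279371/0.9453301418861086 = 0.7191851697138058

sn(u+v)=0.971531 cn(u+v)=0.236913 dn(u+v)=0.719185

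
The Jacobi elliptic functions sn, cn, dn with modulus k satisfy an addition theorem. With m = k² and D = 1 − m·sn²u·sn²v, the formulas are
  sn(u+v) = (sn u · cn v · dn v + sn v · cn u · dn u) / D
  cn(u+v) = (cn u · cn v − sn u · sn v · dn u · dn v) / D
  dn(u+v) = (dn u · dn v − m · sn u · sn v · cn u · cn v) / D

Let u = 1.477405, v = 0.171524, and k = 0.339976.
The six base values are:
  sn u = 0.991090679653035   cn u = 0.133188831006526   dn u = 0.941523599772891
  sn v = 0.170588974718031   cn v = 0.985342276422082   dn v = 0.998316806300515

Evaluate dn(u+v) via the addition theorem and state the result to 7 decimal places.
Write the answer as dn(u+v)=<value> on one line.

dn(u+v)=0.9404815

m = k² = 0.115583680576
D = 1 − m·sn²u·sn²v = 0.9966961127213907
dn(u+v) = (dn u·dn v − m·sn u·sn v·cn u·cn v)/D = 0.9373742558772787/0.9966961127213907 = 0.940481500743352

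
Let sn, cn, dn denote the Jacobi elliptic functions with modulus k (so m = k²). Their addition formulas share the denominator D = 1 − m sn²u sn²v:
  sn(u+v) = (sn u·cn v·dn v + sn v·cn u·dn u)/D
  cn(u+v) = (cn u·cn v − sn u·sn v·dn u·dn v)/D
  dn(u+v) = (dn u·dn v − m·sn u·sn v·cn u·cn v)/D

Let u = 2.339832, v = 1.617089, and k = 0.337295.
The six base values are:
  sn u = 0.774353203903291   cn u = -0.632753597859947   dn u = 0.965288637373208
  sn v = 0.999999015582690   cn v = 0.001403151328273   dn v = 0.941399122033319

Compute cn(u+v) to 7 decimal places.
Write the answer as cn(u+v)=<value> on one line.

m = k² = 0.113767917025
D = 1 − m·sn²u·sn²v = 0.9317822877514171
cn(u+v) = (cn u·cn v − sn u·sn v·dn u·dn v)/D = -0.7045588522746964/0.9317822877514171 = -0.75614106592962

cn(u+v)=-0.7561411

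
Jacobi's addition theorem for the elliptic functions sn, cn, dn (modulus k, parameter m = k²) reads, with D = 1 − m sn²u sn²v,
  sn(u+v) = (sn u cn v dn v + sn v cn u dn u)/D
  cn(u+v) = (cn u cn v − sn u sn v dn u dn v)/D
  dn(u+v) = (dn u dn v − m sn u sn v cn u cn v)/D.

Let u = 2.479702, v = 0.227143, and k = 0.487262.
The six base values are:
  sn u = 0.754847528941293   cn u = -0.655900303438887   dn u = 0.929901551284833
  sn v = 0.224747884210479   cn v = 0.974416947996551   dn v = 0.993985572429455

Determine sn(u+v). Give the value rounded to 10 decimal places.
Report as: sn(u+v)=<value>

sn(u+v)=0.5981207364

m = k² = 0.237424256644
D = 1 − m·sn²u·sn²v = 0.9931666323676706
sn(u+v) = (sn u·cn v·dn v + sn v·cn u·dn u)/D = 0.5940335574736993/0.9931666323676706 = 0.5981207363537239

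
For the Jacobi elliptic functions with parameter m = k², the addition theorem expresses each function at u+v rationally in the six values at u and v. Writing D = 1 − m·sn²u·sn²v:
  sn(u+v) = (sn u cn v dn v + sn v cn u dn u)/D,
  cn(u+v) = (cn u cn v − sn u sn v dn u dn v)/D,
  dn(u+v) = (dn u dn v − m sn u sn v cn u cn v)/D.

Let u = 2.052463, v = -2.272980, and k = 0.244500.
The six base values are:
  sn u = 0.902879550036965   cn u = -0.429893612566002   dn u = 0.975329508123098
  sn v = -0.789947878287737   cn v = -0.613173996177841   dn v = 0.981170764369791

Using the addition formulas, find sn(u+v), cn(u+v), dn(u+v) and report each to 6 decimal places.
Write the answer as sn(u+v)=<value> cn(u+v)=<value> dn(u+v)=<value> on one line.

sn(u+v)=-0.218631 cn(u+v)=0.975808 dn(u+v)=0.998570

m = k² = 0.05978025
D = 1 − m·sn²u·sn²v = 0.9695901530893311
sn(u+v) = (sn u·cn v·dn v + sn v·cn u·dn u)/D = -0.2119823704566467/0.9695901530893311 = -0.2186309027388773
cn(u+v) = (cn u·cn v − sn u·sn v·dn u·dn v)/D = 0.9461334681657623/0.9695901530893311 = 0.9758076287709497
dn(u+v) = (dn u·dn v − m·sn u·sn v·cn u·cn v)/D = 0.968203877417448/0.9695901530893311 = 0.9985702457193216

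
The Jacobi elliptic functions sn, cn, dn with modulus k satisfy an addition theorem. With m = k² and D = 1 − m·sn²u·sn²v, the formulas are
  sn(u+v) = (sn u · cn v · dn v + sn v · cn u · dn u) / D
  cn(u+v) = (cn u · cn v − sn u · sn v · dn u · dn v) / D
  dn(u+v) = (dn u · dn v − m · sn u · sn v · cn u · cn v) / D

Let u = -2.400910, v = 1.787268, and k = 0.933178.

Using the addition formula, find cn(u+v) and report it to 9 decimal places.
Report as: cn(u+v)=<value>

cn(u+v)=0.834869938

sn u = -0.9997871781586899, cn u = 0.02063003609991984, dn u = 0.3599297714938319
sn v = 0.9671456083223463, cn v = 0.2542230758660564, dn v = 0.4306500279193763
m = k² = 0.870821179684
D = 1 − m·sn²u·sn²v = 0.1858061136946786
cn(u+v) = (cn u·cn v − sn u·sn v·dn u·dn v)/D = 0.1551239385509081/0.1858061136946786 = 0.8348699376265505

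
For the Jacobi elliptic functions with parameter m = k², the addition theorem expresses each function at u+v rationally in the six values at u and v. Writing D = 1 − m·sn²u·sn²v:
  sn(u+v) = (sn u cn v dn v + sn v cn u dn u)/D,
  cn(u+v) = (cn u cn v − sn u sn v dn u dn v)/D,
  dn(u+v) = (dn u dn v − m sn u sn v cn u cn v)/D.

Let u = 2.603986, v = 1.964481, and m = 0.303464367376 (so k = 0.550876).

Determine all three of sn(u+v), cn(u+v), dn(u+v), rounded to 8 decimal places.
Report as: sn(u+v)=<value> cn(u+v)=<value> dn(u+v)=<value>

sn(u+v)=-0.88170311 cn(u+v)=-0.47180466 dn(u+v)=0.87412052

sn u = 0.7194226626214475, cn u = -0.6945725538103755, dn u = 0.9181156031275071
sn v = 0.9784276908916001, cn v = -0.2065895778991077, dn v = 0.8423106703272242
m = k² = 0.303464367376
D = 1 − m·sn²u·sn²v = 0.8496396238820327
sn(u+v) = (sn u·cn v·dn v + sn v·cn u·dn u)/D = -0.7491298951841595/0.8496396238820327 = -0.8817031057960305
cn(u+v) = (cn u·cn v − sn u·sn v·dn u·dn v)/D = -0.4008639302952715/0.8496396238820327 = -0.4718046557947831
dn(u+v) = (dn u·dn v − m·sn u·sn v·cn u·cn v)/D = 0.7426874327636816/0.8496396238820327 = 0.8741205234406526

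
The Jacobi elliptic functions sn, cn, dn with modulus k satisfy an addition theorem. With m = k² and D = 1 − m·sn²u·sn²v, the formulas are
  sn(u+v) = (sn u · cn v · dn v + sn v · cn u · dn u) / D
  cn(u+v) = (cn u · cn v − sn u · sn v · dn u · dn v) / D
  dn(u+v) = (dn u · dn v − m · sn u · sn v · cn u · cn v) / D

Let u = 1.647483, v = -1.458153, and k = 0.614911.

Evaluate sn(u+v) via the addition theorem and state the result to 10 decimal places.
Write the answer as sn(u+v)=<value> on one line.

sn(u+v)=0.1877841182

sn u = 0.9958725084244008, cn u = 0.09076313659460988, dn u = 0.7905690088960251
sn v = -0.9709787593754088, cn v = 0.2391657350913631, dn v = 0.8021924737486816
m = k² = 0.378115537921
D = 1 − m·sn²u·sn²v = 0.6464494878749799
sn(u+v) = (sn u·cn v·dn v + sn v·cn u·dn u)/D = 0.1213929470473058/0.6464494878749799 = 0.1877841182090666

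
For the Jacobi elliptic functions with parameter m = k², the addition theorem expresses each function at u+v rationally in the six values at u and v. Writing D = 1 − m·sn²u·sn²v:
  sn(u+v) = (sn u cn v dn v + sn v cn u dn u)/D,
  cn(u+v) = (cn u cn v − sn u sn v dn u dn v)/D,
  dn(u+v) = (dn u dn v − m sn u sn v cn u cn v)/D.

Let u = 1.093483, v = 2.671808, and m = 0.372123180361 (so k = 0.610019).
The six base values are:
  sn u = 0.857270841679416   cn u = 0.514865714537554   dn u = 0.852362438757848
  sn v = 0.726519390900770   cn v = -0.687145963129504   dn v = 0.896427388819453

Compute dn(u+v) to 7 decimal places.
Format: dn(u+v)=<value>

dn(u+v)=0.9888127

m = k² = 0.372123180361
D = 1 − m·sn²u·sn²v = 0.8556498468398655
dn(u+v) = (dn u·dn v − m·sn u·sn v·cn u·cn v)/D = 0.8460774680077935/0.8556498468398655 = 0.9888127382159592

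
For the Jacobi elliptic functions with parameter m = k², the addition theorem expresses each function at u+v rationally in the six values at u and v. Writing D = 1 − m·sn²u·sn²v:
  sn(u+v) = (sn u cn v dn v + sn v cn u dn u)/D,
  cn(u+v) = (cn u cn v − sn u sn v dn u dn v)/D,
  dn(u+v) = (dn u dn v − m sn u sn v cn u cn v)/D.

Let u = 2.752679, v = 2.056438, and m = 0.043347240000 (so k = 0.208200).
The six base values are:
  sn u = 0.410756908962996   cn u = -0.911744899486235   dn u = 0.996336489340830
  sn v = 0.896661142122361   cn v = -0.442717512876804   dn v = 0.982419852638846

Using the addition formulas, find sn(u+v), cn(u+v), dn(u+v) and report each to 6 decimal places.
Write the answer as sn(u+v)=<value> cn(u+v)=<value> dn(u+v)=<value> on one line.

m = k² = 0.04334724
D = 1 − m·sn²u·sn²v = 0.9941198567895219
sn(u+v) = (sn u·cn v·dn v + sn v·cn u·dn u)/D = -0.9931835469093717/0.9941198567895219 = -0.9990581519182466
cn(u+v) = (cn u·cn v − sn u·sn v·dn u·dn v)/D = 0.04313620071053352/0.9941198567895219 = 0.0433913480511701
dn(u+v) = (dn u·dn v − m·sn u·sn v·cn u·cn v)/D = 0.9723764622983104/0.9941198567895219 = 0.9781279949870119

sn(u+v)=-0.999058 cn(u+v)=0.043391 dn(u+v)=0.978128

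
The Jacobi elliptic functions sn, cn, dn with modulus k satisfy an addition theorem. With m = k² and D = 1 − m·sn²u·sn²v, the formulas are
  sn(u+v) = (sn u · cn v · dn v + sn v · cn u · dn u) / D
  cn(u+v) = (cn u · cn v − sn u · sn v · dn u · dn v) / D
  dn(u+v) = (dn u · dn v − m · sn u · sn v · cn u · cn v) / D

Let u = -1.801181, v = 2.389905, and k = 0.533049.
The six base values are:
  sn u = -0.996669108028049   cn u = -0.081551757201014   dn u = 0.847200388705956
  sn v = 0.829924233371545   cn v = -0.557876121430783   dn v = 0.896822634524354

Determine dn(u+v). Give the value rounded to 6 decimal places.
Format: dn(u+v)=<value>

m = k² = 0.284141236401
D = 1 − m·sn²u·sn²v = 0.8055924385875529
dn(u+v) = (dn u·dn v − m·sn u·sn v·cn u·cn v)/D = 0.7704813673359331/0.8055924385875529 = 0.9564158381213456

dn(u+v)=0.956416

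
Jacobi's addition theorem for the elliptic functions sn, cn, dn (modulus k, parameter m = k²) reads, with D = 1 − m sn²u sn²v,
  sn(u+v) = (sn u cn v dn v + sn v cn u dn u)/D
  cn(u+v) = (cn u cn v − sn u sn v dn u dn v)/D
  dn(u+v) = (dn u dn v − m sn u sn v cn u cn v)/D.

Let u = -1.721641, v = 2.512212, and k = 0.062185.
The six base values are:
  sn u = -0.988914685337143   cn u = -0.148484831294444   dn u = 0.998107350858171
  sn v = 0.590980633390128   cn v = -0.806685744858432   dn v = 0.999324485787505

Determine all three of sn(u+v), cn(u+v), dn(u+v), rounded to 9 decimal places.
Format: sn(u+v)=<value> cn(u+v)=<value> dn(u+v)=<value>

sn(u+v)=0.710557417 cn(u+v)=0.703639224 dn(u+v)=0.999023321

m = k² = 0.003866974225
D = 1 − m·sn²u·sn²v = 0.9986792049640168
sn(u+v) = (sn u·cn v·dn v + sn v·cn u·dn u)/D = 0.7096189160079391/0.9986792049640168 = 0.7105574167167195
cn(u+v) = (cn u·cn v − sn u·sn v·dn u·dn v)/D = 0.702709860804072/0.9986792049640168 = 0.7036392239982519
dn(u+v) = (dn u·dn v − m·sn u·sn v·cn u·cn v)/D = 0.9977038161352101/0.9986792049640168 = 0.9990233211786543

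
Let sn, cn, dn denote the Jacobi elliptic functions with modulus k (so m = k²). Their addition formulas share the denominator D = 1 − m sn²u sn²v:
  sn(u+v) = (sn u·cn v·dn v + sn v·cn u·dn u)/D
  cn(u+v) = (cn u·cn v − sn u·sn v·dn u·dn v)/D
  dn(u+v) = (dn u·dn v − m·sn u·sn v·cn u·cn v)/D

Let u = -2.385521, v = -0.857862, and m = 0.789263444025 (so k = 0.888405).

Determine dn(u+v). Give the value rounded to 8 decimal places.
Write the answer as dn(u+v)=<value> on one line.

sn u = -0.9975504779754772, cn u = -0.06995029585996762, dn u = 0.4632477270835712
sn v = -0.7083572974387847, cn v = 0.7058540494785173, dn v = 0.7771558618944521
m = k² = 0.789263444025
D = 1 − m·sn²u·sn²v = 0.6059090198125854
dn(u+v) = (dn u·dn v − m·sn u·sn v·cn u·cn v)/D = 0.3875525016794571/0.6059090198125854 = 0.6396216082066769

dn(u+v)=0.63962161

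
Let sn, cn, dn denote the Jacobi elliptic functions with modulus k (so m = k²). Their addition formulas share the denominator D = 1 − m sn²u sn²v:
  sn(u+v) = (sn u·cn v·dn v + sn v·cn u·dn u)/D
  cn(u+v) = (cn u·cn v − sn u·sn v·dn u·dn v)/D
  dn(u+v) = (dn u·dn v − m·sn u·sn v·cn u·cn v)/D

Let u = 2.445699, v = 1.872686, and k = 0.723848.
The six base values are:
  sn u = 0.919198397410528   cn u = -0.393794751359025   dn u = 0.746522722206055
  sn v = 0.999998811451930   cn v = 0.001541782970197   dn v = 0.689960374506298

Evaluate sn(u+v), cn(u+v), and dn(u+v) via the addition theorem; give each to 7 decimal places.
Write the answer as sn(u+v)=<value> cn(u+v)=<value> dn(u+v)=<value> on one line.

m = k² = 0.523955927104
D = 1 − m·sn²u·sn²v = 0.5572972271188675
sn(u+v) = (sn u·cn v·dn v + sn v·cn u·dn u)/D = -0.2929985654665481/0.5572972271188675 = -0.5257491894967811
cn(u+v) = (cn u·cn v − sn u·sn v·dn u·dn v)/D = -0.4740591102266926/0.5572972271188675 = -0.8506396356527703
dn(u+v) = (dn u·dn v − m·sn u·sn v·cn u·cn v)/D = 0.5153635099848258/0.5572972271188675 = 0.9247552022628357

sn(u+v)=-0.5257492 cn(u+v)=-0.8506396 dn(u+v)=0.9247552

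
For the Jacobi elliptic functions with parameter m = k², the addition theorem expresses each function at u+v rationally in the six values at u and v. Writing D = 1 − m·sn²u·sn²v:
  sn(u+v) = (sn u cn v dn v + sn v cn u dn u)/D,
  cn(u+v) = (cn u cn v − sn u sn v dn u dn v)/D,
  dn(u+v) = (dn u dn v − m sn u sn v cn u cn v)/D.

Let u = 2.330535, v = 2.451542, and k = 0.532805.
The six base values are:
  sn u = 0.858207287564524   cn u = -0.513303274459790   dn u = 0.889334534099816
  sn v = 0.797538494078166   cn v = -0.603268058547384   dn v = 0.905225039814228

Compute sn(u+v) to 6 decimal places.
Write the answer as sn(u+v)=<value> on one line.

m = k² = 0.283881168025
D = 1 − m·sn²u·sn²v = 0.8670083765715214
sn(u+v) = (sn u·cn v·dn v + sn v·cn u·dn u)/D = -0.832736284065284/0.8670083765715214 = -0.9604708634514441

sn(u+v)=-0.960471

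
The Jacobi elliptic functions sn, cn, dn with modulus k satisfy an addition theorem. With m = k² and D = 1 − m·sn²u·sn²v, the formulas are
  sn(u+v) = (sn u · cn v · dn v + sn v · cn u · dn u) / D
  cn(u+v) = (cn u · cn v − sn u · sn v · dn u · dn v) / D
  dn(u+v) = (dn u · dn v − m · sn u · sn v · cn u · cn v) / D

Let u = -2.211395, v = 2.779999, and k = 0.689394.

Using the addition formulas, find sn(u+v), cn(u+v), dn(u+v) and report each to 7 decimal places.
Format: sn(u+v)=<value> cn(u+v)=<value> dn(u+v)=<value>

sn u = -0.9619683647538284, cn u = -0.2731608778958755, dn u = 0.7484641802396389
sn v = 0.7449432149013497, cn v = -0.6671278787252422, dn v = 0.8580540545019671
m = k² = 0.475264087236
D = 1 − m·sn²u·sn²v = 0.7559364542037703
sn(u+v) = (sn u·cn v·dn v + sn v·cn u·dn u)/D = 0.3983567805347018/0.7559364542037703 = 0.5269712530986377
cn(u+v) = (cn u·cn v − sn u·sn v·dn u·dn v)/D = 0.6424576236579315/0.7559364542037703 = 0.8498831086729819
dn(u+v) = (dn u·dn v − m·sn u·sn v·cn u·cn v)/D = 0.7042876941292677/0.7559364542037703 = 0.9316757912820801

sn(u+v)=0.5269713 cn(u+v)=0.8498831 dn(u+v)=0.9316758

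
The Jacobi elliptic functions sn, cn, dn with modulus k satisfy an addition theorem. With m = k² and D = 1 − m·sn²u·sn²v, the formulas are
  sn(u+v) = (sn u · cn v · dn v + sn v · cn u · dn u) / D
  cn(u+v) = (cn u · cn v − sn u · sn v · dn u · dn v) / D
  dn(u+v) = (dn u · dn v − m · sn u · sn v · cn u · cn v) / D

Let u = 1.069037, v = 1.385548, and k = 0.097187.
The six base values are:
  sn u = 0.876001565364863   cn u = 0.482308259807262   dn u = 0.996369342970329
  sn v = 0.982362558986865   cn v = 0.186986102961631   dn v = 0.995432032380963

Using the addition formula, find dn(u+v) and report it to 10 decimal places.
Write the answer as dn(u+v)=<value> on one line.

m = k² = 0.009445312969
D = 1 − m·sn²u·sn²v = 0.9930052898819187
dn(u+v) = (dn u·dn v − m·sn u·sn v·cn u·cn v)/D = 0.9910849210993218/0.9930052898819187 = 0.9980661041767207

dn(u+v)=0.9980661042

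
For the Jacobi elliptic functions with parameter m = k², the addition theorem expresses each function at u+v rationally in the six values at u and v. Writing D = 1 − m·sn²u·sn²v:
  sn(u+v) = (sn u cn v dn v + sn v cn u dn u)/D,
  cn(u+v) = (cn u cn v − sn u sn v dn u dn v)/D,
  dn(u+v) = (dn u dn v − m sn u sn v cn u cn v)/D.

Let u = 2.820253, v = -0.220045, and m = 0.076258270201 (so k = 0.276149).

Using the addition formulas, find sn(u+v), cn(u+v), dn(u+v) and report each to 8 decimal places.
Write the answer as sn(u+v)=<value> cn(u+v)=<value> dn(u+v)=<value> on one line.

sn u = 0.3739350959460733, cn u = -0.9274548743846252, dn u = 0.9946542113118224
sn v = -0.2181426824475195, cn v = 0.9759168868784886, dn v = 0.9981839291543554
m = k² = 0.076258270201
D = 1 − m·sn²u·sn²v = 0.999492588034342
sn(u+v) = (sn u·cn v·dn v + sn v·cn u·dn u)/D = 0.565502784344576/0.999492588034342 = 0.5657898728961316
cn(u+v) = (cn u·cn v − sn u·sn v·dn u·dn v)/D = -0.8241310784299539/0.999492588034342 = -0.8245494646946169
dn(u+v) = (dn u·dn v − m·sn u·sn v·cn u·cn v)/D = 0.9872175758658326/0.999492588034342 = 0.9877187561814239

sn(u+v)=0.56578987 cn(u+v)=-0.82454946 dn(u+v)=0.98771876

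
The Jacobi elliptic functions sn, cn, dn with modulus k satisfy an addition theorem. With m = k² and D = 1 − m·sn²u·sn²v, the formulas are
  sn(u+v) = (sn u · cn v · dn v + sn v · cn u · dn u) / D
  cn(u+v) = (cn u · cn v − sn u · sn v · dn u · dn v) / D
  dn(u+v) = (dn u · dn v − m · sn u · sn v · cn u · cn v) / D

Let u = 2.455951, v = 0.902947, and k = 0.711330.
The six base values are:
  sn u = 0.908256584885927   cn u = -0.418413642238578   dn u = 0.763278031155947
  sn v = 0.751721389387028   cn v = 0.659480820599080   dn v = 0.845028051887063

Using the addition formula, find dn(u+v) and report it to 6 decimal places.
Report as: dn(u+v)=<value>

dn(u+v)=0.968838

m = k² = 0.5059903689
D = 1 − m·sn²u·sn²v = 0.7641297450651276
dn(u+v) = (dn u·dn v − m·sn u·sn v·cn u·cn v)/D = 0.740318302395656/0.7641297450651276 = 0.9688384821776017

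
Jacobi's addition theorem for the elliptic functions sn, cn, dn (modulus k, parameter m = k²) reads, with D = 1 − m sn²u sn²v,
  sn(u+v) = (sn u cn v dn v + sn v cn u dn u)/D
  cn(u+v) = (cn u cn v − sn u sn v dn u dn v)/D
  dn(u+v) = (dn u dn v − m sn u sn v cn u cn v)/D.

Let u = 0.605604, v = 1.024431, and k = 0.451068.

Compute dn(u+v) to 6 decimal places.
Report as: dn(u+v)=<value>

dn(u+v)=0.892579

sn u = 0.5635064141159969, cn u = 0.8261116881210014, dn u = 0.9671570060817564
sn v = 0.838747621992618, cn v = 0.544520363808121, dn v = 0.9256698855926358
m = k² = 0.203462340624
D = 1 − m·sn²u·sn²v = 0.9545489032258122
dn(u+v) = (dn u·dn v − m·sn u·sn v·cn u·cn v)/D = 0.8520100495886468/0.9545489032258122 = 0.8925787319113305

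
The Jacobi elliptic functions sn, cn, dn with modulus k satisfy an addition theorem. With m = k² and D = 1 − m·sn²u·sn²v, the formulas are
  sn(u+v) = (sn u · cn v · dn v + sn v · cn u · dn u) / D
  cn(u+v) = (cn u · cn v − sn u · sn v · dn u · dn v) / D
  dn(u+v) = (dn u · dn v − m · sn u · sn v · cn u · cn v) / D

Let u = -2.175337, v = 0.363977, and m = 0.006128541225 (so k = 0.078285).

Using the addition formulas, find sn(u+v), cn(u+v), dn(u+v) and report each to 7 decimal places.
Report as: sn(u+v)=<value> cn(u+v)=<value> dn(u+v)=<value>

sn u = -0.8250618987612074, cn u = -0.5650423552376859, dn u = 0.9979118877331916
sn v = 0.355948678857741, cn v = 0.93450550454207, dn v = 0.999611683167052
m = k² = 0.006128541225
D = 1 − m·sn²u·sn²v = 0.9994714270351015
sn(u+v) = (sn u·cn v·dn v + sn v·cn u·dn u)/D = -0.9714315900494525/0.9994714270351015 = -0.9719453340764046
cn(u+v) = (cn u·cn v − sn u·sn v·dn u·dn v)/D = -0.2350825372365514/0.9994714270351015 = -0.2352068612245534
dn(u+v) = (dn u·dn v − m·sn u·sn v·cn u·cn v)/D = 0.996574009171967/0.9994714270351015 = 0.9971010498301792

sn(u+v)=-0.9719453 cn(u+v)=-0.2352069 dn(u+v)=0.9971010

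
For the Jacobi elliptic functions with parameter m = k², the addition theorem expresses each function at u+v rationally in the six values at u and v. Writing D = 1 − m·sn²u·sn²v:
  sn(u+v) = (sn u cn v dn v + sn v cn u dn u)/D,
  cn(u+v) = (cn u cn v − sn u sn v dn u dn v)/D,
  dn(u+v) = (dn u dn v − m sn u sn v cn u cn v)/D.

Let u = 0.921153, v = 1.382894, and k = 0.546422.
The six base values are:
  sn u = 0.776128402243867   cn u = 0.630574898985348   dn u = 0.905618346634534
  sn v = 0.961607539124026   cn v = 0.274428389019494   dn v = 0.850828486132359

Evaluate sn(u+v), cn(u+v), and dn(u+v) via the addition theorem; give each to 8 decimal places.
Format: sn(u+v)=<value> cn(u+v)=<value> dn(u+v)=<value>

sn(u+v)=0.87605160 cn(u+v)=-0.48221737 dn(u+v)=0.87798188

m = k² = 0.298577002084
D = 1 − m·sn²u·sn²v = 0.8336896698961164
sn(u+v) = (sn u·cn v·dn v + sn v·cn u·dn u)/D = 0.7303551688375379/0.8336896698961164 = 0.8760515995460821
cn(u+v) = (cn u·cn v − sn u·sn v·dn u·dn v)/D = -0.4020196426093966/0.8336896698961164 = -0.4822173731137763
dn(u+v) = (dn u·dn v − m·sn u·sn v·cn u·cn v)/D = 0.7319644236960674/0.8336896698961164 = 0.8779818799809231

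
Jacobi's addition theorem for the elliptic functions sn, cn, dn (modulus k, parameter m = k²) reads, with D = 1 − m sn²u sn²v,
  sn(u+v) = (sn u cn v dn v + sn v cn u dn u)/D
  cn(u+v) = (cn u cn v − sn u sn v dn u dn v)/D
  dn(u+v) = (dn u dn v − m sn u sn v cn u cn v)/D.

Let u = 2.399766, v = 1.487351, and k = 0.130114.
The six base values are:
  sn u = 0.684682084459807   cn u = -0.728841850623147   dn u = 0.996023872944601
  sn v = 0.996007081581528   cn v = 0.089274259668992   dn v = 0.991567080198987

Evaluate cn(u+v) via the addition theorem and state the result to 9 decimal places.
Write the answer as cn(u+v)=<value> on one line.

m = k² = 0.016929652996
D = 1 − m·sn²u·sn²v = 0.99212680809271
cn(u+v) = (cn u·cn v − sn u·sn v·dn u·dn v)/D = -0.7385755601268918/0.99212680809271 = -0.7444366527568672

cn(u+v)=-0.744436653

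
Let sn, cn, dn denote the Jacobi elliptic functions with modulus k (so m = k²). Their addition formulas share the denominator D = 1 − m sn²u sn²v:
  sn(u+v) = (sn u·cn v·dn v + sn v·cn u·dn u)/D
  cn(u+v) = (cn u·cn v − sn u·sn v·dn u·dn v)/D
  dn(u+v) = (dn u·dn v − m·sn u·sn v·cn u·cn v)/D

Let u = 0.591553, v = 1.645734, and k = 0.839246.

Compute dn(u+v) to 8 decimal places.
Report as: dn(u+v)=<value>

sn u = 0.53887334849341, cn u = 0.842386796123669, dn u = 0.891892581887504
sn v = 0.970769630071388, cn v = 0.2400131774112839, dn v = 0.5798622563189387
m = k² = 0.704333848516
D = 1 − m·sn²u·sn²v = 0.8072544623796254
dn(u+v) = (dn u·dn v − m·sn u·sn v·cn u·cn v)/D = 0.4426796804412896/0.8072544623796254 = 0.5483768762780922

dn(u+v)=0.54837688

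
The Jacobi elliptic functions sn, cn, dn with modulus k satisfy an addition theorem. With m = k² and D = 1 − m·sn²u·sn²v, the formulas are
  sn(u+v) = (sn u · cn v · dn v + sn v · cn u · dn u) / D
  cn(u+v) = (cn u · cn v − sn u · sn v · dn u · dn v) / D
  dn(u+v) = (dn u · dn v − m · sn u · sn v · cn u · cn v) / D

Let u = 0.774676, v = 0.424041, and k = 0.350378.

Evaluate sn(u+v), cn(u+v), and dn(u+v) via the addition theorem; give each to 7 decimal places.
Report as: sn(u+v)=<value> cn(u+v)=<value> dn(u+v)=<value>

sn(u+v)=0.9216542 cn(u+v)=0.3880122 dn(u+v)=0.9464238

sn u = 0.693444593202698, cn u = 0.7205099556272243, dn u = 0.9700343717289193
sn v = 0.4100760914395018, cn v = 0.912051313923565, dn v = 0.9896239619707468
m = k² = 0.122764742884
D = 1 − m·sn²u·sn²v = 0.9900728155761052
sn(u+v) = (sn u·cn v·dn v + sn v·cn u·dn u)/D = 0.9125047987952705/0.9900728155761052 = 0.921654230314667
cn(u+v) = (cn u·cn v − sn u·sn v·dn u·dn v)/D = 0.384160347144782/0.9900728155761052 = 0.3880122159714547
dn(u+v) = (dn u·dn v − m·sn u·sn v·cn u·cn v)/D = 0.9370284278231534/0.9900728155761052 = 0.9464237509419079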